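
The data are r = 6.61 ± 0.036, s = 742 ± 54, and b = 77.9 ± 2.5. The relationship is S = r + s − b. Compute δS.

54.1

Each term contributes (cᵢ δxᵢ)² to (δS)²:
  (δr)² = 0.00130;  (δs)² = 2920;  (δb)² = 6.25
δS = √(2920) = 54.1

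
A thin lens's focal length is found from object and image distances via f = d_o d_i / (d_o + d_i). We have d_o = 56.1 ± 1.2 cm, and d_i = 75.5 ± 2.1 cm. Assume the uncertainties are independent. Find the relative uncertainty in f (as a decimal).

∂f/∂d_o = (d_i/(d_o+d_i))² = 0.329;  ∂f/∂d_i = (d_o/(d_o+d_i))² = 0.182
δf = √((∂f/∂d_o · δd_o)² + (∂f/∂d_i · δd_i)²) = √(0.156 + 0.146) = 0.549 cm
f = 32.2 cm, so δf/f = 0.549/32.2 = 0.0171.

0.0171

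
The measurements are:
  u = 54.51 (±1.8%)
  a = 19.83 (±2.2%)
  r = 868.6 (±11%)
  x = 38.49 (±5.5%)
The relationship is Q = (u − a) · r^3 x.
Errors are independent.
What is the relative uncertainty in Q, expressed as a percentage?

33.6%

Let w = u − a = 34.68. δw = √(δu² + δa²) = √(0.963 + 0.190) = 1.07, so δw/w = 0.0310.
Q is then a monomial in w, r, x:
δQ/Q = √((δw/w)² + (3·δr/r)² + (1·δx/x)²) = √(0.000959 + 0.109 + 0.00302) = 0.336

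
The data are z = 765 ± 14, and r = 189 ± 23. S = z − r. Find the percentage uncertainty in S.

4.67%

Absolute uncertainties add in quadrature for a linear combination:
  (δz)² = 196;  (δr)² = 529
δS = √(725) = 26.9
S = 576, so δS/S = 26.9/576 = 0.0467.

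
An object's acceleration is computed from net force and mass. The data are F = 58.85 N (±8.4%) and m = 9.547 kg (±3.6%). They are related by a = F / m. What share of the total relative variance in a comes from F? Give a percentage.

84.5%

(δa/a)² = (1·δF/F)² + (-1·δm/m)²
  F term: (1×0.0840)² = 0.00706
  m term: (-1×0.0360)² = 0.00130
Total = 0.00835. Share from F = 0.00706/0.00835 = 0.845.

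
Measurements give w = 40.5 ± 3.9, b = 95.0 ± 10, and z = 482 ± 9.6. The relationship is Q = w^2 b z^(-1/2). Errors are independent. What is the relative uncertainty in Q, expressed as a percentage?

22.0%

For a monomial Q ∝ w^2, b, z^(-1/2), fractional errors add in quadrature:
  (2·δw/w)² = (2×0.0963)² = 0.0371;  (1·δb/b)² = (1×0.105)² = 0.0111;  (−½·δz/z)² = (-0.5×0.0199)² = 9.92e-05
δQ/Q = √(0.0483) = 0.220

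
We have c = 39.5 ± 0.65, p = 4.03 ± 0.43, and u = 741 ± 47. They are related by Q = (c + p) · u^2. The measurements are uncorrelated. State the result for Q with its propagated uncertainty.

(2.39 ± 0.306) × 10^7

Let w = c + p = 43.5. δw = √(δc² + δp²) = √(0.423 + 0.185) = 0.779, so δw/w = 0.0179.
Q is then a monomial in w, u:
δQ/Q = √((δw/w)² + (2·δu/u)²) = √(0.000321 + 0.0161) = 0.128
Q = 2.39e+07, so δQ = 0.128 × 2.39e+07 = 3.06e+06.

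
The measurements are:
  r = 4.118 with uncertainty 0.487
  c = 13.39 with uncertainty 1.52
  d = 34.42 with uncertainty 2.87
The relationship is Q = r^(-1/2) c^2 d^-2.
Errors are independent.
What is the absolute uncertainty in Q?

0.0215

For a monomial Q ∝ r^(-1/2), c^2, d^-2, fractional errors add in quadrature:
  (−½·δr/r)² = (-0.5×0.118)² = 0.00350;  (2·δc/c)² = (2×0.114)² = 0.0515;  (-2·δd/d)² = (-2×0.0834)² = 0.0278
δQ/Q = √(0.0829) = 0.288
Q = 0.07458, so δQ = 0.288 × 0.07458 = 0.0215.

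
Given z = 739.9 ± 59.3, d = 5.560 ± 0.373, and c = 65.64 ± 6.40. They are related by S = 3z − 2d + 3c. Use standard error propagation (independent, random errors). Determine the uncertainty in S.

S is a linear combination, so absolute uncertainties add in quadrature:
  (3·δz)² = 31600;  (2·δd)² = 0.557;  (3·δc)² = 369
δS = √(32000) = 179

179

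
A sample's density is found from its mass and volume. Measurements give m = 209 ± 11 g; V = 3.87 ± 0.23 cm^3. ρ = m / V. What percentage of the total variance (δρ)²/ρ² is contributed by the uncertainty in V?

56.0%

(δρ/ρ)² = (1·δm/m)² + (-1·δV/V)²
  m term: (1×0.0526)² = 0.00277
  V term: (-1×0.0594)² = 0.00353
Total = 0.00630. Share from V = 0.00353/0.00630 = 0.560.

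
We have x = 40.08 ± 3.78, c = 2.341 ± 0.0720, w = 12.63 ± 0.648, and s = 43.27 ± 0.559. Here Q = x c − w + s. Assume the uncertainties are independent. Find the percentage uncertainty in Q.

7.51%

Let p = x·c = 93.83. δp/p = √((1·δx/x)² + (1·δc/c)²) = √(0.00889 + 0.000946) = 0.0992, so δp = 9.31.
Q = p − w + s: δQ = √(δp² + δw² + δs²) = √(86.6 + 0.420 + 0.312) = 9.35
Q = 124.5, so δQ/Q = 9.35/124.5 = 0.0751.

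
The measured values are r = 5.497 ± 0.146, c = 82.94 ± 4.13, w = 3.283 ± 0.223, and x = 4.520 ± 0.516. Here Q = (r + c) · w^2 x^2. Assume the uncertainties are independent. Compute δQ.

Let u = r + c = 88.44. δu = √(δr² + δc²) = √(0.0213 + 17.1) = 4.13, so δu/u = 0.0467.
Q is then a monomial in u, w, x:
δQ/Q = √((δu/u)² + (2·δw/w)² + (2·δx/x)²) = √(0.00218 + 0.0185 + 0.0521) = 0.270
Q = 19470, so δQ = 0.270 × 19470 = 5250.

5250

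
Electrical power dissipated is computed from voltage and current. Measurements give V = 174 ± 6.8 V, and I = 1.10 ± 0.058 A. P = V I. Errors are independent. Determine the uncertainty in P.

12.6 W

Relative error in a monomial: (δP/P)² = Σ (nᵢ · δxᵢ/xᵢ)².
  (1·δV/V)² = (1×0.0391)² = 0.00153;  (1·δI/I)² = (1×0.0527)² = 0.00278
δP/P = √(0.00431) = 0.0656
P = 191 W, so δP = 0.0656 × 191 = 12.6 W.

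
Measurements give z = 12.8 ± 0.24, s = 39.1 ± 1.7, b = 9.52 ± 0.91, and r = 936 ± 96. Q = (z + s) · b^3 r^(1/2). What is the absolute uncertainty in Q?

4.02e+05

Let u = z + s = 51.9. δu = √(δz² + δs²) = √(0.0576 + 2.89) = 1.72, so δu/u = 0.0331.
Q is then a monomial in u, b, r:
δQ/Q = √((δu/u)² + (3·δb/b)² + (½·δr/r)²) = √(0.00109 + 0.0822 + 0.00263) = 0.293
Q = 1.37e+06, so δQ = 0.293 × 1.37e+06 = 4.02e+05.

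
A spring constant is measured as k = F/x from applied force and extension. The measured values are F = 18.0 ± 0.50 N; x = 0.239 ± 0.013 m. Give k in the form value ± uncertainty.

75.3 ± 4.60 N/m

Each factor contributes (exponent × relative error)² to (δk/k)²:
  (1·δF/F)² = (1×0.0278)² = 0.000772;  (-1·δx/x)² = (-1×0.0544)² = 0.00296
δk/k = √(0.00373) = 0.0611
k = 75.3 N/m, so δk = 0.0611 × 75.3 = 4.60 N/m.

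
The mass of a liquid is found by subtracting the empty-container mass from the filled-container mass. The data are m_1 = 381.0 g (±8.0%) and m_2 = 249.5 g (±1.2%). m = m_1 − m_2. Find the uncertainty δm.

For a sum/difference, combine absolute errors in quadrature:
  (δm_1)² = 929;  (δm_2)² = 8.96
δm = √(938) = 30.6 g

30.6 g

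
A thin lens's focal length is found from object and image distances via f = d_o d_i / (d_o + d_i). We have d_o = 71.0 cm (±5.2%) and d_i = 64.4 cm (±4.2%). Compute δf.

1.12 cm

∂f/∂d_o = (d_i/(d_o+d_i))² = 0.226;  ∂f/∂d_i = (d_o/(d_o+d_i))² = 0.275
δf = √((∂f/∂d_o · δd_o)² + (∂f/∂d_i · δd_i)²) = √(0.698 + 0.553) = 1.12 cm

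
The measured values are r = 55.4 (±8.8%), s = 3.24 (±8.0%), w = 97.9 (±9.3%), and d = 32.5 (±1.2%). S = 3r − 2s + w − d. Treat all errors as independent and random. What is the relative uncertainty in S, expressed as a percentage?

Each term contributes (cᵢ δxᵢ)² to (δS)²:
  (3·δr)² = 214;  (2·δs)² = 0.269;  (δw)² = 82.9;  (δd)² = 0.152
δS = √(297) = 17.2
S = 225, so δS/S = 17.2/225 = 0.0766.

7.66%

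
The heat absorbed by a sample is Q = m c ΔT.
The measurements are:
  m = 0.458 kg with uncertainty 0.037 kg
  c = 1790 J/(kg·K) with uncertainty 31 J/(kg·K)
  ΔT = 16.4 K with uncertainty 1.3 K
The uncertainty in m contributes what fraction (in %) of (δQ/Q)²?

49.8%

(δQ/Q)² = (1·δm/m)² + (1·δc/c)² + (1·δΔT/ΔT)²
  m term: (1×0.0808)² = 0.00653
  c term: (1×0.0173)² = 0.000300
  ΔT term: (1×0.0793)² = 0.00628
Total = 0.0131. Share from m = 0.00653/0.0131 = 0.498.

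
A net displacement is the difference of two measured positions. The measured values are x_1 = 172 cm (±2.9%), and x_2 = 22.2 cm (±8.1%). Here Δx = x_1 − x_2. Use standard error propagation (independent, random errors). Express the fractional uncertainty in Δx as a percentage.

Each term contributes (cᵢ δxᵢ)² to (δΔx)²:
  (δx_1)² = 24.9;  (δx_2)² = 3.23
δΔx = √(28.1) = 5.30 cm
Δx = 150 cm, so δΔx/Δx = 5.30/150 = 0.0354.

3.54%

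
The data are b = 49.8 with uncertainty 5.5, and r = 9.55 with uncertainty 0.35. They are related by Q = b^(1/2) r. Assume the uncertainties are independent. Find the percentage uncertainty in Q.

6.63%

Relative error in a monomial: (δQ/Q)² = Σ (nᵢ · δxᵢ/xᵢ)².
  (½·δb/b)² = (0.5×0.110)² = 0.00305;  (1·δr/r)² = (1×0.0366)² = 0.00134
δQ/Q = √(0.00439) = 0.0663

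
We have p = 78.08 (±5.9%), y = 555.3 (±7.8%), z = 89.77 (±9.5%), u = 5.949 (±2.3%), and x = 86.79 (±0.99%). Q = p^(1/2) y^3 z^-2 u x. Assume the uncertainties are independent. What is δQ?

Each factor contributes (exponent × relative error)² to (δQ/Q)²:
  (½·δp/p)² = (0.5×0.0590)² = 0.000870;  (3·δy/y)² = (3×0.0780)² = 0.0548;  (-2·δz/z)² = (-2×0.0950)² = 0.0361;  (1·δu/u)² = (1×0.0230)² = 0.000529;  (1·δx/x)² = (1×0.00990)² = 9.8e-05
δQ/Q = √(0.0924) = 0.304
Q = 9.694e+07, so δQ = 0.304 × 9.694e+07 = 2.95e+07.

2.95e+07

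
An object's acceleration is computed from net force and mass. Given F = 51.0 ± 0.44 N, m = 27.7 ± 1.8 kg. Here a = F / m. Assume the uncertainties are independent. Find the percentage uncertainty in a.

Relative error in a monomial: (δa/a)² = Σ (nᵢ · δxᵢ/xᵢ)².
  (1·δF/F)² = (1×0.00863)² = 7.44e-05;  (-1·δm/m)² = (-1×0.0650)² = 0.00422
δa/a = √(0.00430) = 0.0656

6.56%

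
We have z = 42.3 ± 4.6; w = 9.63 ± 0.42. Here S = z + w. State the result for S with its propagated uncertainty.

Sums and differences: (δS)² = Σ (cᵢ δxᵢ)².
  (δz)² = 21.2;  (δw)² = 0.176
δS = √(21.3) = 4.62
S = 51.9.

51.9 ± 4.62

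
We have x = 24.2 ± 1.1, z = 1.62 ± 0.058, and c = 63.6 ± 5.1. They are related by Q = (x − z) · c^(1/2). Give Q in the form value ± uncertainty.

180 ± 11.4

Let u = x − z = 22.6. δu = √(δx² + δz²) = √(1.21 + 0.00336) = 1.10, so δu/u = 0.0488.
Q is then a monomial in u, c:
δQ/Q = √((δu/u)² + (½·δc/c)²) = √(0.00238 + 0.00161) = 0.0631
Q = 180, so δQ = 0.0631 × 180 = 11.4.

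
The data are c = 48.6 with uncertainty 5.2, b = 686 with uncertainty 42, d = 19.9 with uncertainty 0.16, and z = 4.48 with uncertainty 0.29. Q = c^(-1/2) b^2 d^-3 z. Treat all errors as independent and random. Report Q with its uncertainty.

38.4 ± 5.77

Products/powers → add relative errors in quadrature, weighted by exponent:
  (−½·δc/c)² = (-0.5×0.107)² = 0.00286;  (2·δb/b)² = (2×0.0612)² = 0.0150;  (-3·δd/d)² = (-3×0.00804)² = 0.000582;  (1·δz/z)² = (1×0.0647)² = 0.00419
δQ/Q = √(0.0226) = 0.150
Q = 38.4, so δQ = 0.150 × 38.4 = 5.77.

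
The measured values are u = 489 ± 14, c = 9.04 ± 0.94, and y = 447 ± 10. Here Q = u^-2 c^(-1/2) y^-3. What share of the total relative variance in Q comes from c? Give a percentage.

(δQ/Q)² = (-2·δu/u)² + (−½·δc/c)² + (-3·δy/y)²
  u term: (-2×0.0286)² = 0.00328
  c term: (-0.5×0.104)² = 0.00270
  y term: (-3×0.0224)² = 0.00450
Total = 0.0105. Share from c = 0.00270/0.0105 = 0.258.

25.8%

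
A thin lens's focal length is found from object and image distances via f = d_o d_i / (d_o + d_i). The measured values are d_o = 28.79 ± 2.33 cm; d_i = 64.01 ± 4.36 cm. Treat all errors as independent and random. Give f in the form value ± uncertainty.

∂f/∂d_o = (d_i/(d_o+d_i))² = 0.476;  ∂f/∂d_i = (d_o/(d_o+d_i))² = 0.0962
δf = √((∂f/∂d_o · δd_o)² + (∂f/∂d_i · δd_i)²) = √(1.23 + 0.176) = 1.19 cm
f = 19.86 cm.

19.86 ± 1.19 cm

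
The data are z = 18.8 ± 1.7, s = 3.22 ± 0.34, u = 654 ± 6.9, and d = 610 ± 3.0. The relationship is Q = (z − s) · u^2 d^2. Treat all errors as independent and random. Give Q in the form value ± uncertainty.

(2.48 ± 0.282) × 10^12

Let w = z − s = 15.6. δw = √(δz² + δs²) = √(2.89 + 0.116) = 1.73, so δw/w = 0.111.
Q is then a monomial in w, u, d:
δQ/Q = √((δw/w)² + (2·δu/u)² + (2·δd/d)²) = √(0.0124 + 0.000445 + 9.67e-05) = 0.114
Q = 2.48e+12, so δQ = 0.114 × 2.48e+12 = 2.82e+11.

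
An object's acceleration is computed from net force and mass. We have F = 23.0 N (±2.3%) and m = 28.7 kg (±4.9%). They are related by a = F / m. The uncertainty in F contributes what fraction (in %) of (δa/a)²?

18.1%

(δa/a)² = (1·δF/F)² + (-1·δm/m)²
  F term: (1×0.0230)² = 0.000529
  m term: (-1×0.0490)² = 0.00240
Total = 0.00293. Share from F = 0.000529/0.00293 = 0.181.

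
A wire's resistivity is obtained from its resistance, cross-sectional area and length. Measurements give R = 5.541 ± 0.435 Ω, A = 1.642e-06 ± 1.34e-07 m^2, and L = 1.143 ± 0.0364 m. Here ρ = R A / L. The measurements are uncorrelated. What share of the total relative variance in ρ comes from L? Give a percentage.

(δρ/ρ)² = (1·δR/R)² + (1·δA/A)² + (-1·δL/L)²
  R term: (1×0.0785)² = 0.00616
  A term: (1×0.0816)² = 0.00666
  L term: (-1×0.0318)² = 0.00101
Total = 0.0138. Share from L = 0.00101/0.0138 = 0.0733.

7.33%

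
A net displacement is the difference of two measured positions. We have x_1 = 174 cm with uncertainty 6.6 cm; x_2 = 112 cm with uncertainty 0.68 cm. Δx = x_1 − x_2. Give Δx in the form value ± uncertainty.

62.0 ± 6.63 cm

Each term contributes (cᵢ δxᵢ)² to (δΔx)²:
  (δx_1)² = 43.6;  (δx_2)² = 0.462
δΔx = √(44.0) = 6.63 cm
Δx = 62.0 cm.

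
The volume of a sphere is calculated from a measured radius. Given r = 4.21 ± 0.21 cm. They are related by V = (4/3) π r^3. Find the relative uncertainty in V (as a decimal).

For a monomial V ∝ r^3, fractional errors add in quadrature:
  (3·δr/r)² = (3×0.0499)² = 0.0224
δV/V = √(0.0224) = 0.150

0.150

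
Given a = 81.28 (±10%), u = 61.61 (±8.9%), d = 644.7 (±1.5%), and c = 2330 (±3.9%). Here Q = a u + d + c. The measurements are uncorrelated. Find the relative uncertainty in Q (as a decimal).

0.0848

Let p = a·u = 5008. δp/p = √((1·δa/a)² + (1·δu/u)²) = √(0.0100 + 0.00792) = 0.134, so δp = 670.
Q = p + d + c: δQ = √(δp² + δd² + δc²) = √(4.49e+05 + 93.5 + 8260) = 677
Q = 7982, so δQ/Q = 677/7982 = 0.0848.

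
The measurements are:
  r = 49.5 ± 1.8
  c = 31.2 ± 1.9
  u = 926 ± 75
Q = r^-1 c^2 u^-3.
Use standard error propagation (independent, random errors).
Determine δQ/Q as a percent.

Products/powers → add relative errors in quadrature, weighted by exponent:
  (-1·δr/r)² = (-1×0.0364)² = 0.00132;  (2·δc/c)² = (2×0.0609)² = 0.0148;  (-3·δu/u)² = (-3×0.0810)² = 0.0590
δQ/Q = √(0.0752) = 0.274

27.4%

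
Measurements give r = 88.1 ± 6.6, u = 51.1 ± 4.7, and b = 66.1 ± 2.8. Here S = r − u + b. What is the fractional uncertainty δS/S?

Sums and differences: (δS)² = Σ (cᵢ δxᵢ)².
  (δr)² = 43.6;  (δu)² = 22.1;  (δb)² = 7.84
δS = √(73.5) = 8.57
S = 103, so δS/S = 8.57/103 = 0.0831.

0.0831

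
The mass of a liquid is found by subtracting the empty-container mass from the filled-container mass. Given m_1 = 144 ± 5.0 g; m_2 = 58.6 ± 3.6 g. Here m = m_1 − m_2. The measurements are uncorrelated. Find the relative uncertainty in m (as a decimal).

Absolute uncertainties add in quadrature for a linear combination:
  (δm_1)² = 25.0;  (δm_2)² = 13.0
δm = √(38.0) = 6.16 g
m = 85.4 g, so δm/m = 6.16/85.4 = 0.0721.

0.0721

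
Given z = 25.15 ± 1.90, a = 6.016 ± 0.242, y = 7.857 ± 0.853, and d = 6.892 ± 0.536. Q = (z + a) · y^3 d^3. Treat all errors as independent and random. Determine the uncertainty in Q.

2.01e+06

Let u = z + a = 31.17. δu = √(δz² + δa²) = √(3.61 + 0.0586) = 1.92, so δu/u = 0.0615.
Q is then a monomial in u, y, d:
δQ/Q = √((δu/u)² + (3·δy/y)² + (3·δd/d)²) = √(0.00378 + 0.106 + 0.0544) = 0.405
Q = 4.949e+06, so δQ = 0.405 × 4.949e+06 = 2.01e+06.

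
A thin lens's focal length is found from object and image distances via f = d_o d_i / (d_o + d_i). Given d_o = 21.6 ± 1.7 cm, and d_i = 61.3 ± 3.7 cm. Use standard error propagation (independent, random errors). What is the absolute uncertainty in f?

0.963 cm

∂f/∂d_o = (d_i/(d_o+d_i))² = 0.547;  ∂f/∂d_i = (d_o/(d_o+d_i))² = 0.0679
δf = √((∂f/∂d_o · δd_o)² + (∂f/∂d_i · δd_i)²) = √(0.864 + 0.0631) = 0.963 cm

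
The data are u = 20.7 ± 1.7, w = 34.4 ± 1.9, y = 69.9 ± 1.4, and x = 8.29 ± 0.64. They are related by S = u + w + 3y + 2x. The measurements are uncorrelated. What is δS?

5.08

Each term contributes (cᵢ δxᵢ)² to (δS)²:
  (δu)² = 2.89;  (δw)² = 3.61;  (3·δy)² = 17.6;  (2·δx)² = 1.64
δS = √(25.8) = 5.08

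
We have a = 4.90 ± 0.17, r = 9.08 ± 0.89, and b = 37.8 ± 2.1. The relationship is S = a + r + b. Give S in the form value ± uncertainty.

51.8 ± 2.29

For a sum/difference, combine absolute errors in quadrature:
  (δa)² = 0.0289;  (δr)² = 0.792;  (δb)² = 4.41
δS = √(5.23) = 2.29
S = 51.8.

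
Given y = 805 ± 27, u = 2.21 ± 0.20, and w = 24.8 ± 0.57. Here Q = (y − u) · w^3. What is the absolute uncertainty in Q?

Let h = y − u = 803. δh = √(δy² + δu²) = √(729 + 0.0400) = 27.0, so δh/h = 0.0336.
Q is then a monomial in h, w:
δQ/Q = √((δh/h)² + (3·δw/w)²) = √(0.00113 + 0.00475) = 0.0767
Q = 1.22e+07, so δQ = 0.0767 × 1.22e+07 = 9.39e+05.

9.39e+05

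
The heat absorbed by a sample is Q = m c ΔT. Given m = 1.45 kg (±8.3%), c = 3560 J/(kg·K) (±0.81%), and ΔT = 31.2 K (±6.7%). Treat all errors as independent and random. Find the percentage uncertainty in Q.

10.7%

Each factor contributes (exponent × relative error)² to (δQ/Q)²:
  (1·δm/m)² = (1×0.0830)² = 0.00689;  (1·δc/c)² = (1×0.00810)² = 6.56e-05;  (1·δΔT/ΔT)² = (1×0.0670)² = 0.00449
δQ/Q = √(0.0114) = 0.107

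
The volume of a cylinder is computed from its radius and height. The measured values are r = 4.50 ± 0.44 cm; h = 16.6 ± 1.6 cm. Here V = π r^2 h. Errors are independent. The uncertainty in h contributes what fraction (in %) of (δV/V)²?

(δV/V)² = (2·δr/r)² + (1·δh/h)²
  r term: (2×0.0978)² = 0.0382
  h term: (1×0.0964)² = 0.00929
Total = 0.0475. Share from h = 0.00929/0.0475 = 0.195.

19.5%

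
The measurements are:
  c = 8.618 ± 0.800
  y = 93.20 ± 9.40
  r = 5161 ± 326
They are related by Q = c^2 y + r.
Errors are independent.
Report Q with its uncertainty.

Let p = c^2·y = 6922. δp/p = √((2·δc/c)² + (1·δy/y)²) = √(0.0345 + 0.0102) = 0.211, so δp = 1460.
Q = p + r: δQ = √(δp² + δr²) = √(2.14e+06 + 1.06e+05) = 1500
Q = 12080.

12080 ± 1500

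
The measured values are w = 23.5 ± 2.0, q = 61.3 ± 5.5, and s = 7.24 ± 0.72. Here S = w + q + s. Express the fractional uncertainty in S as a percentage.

Sums and differences: (δS)² = Σ (cᵢ δxᵢ)².
  (δw)² = 4.00;  (δq)² = 30.2;  (δs)² = 0.518
δS = √(34.8) = 5.90
S = 92.0, so δS/S = 5.90/92.0 = 0.0641.

6.41%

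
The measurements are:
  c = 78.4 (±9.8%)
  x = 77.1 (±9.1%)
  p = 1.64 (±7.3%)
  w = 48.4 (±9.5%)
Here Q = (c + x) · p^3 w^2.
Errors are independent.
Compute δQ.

Let u = c + x = 156. δu = √(δc² + δx²) = √(59.0 + 49.2) = 10.4, so δu/u = 0.0669.
Q is then a monomial in u, p, w:
δQ/Q = √((δu/u)² + (3·δp/p)² + (2·δw/w)²) = √(0.00448 + 0.0480 + 0.0361) = 0.298
Q = 1.61e+06, so δQ = 0.298 × 1.61e+06 = 4.78e+05.

4.78e+05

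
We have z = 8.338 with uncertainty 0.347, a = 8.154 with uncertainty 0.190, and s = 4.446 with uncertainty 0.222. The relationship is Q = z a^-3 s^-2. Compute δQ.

0.000100

For a monomial Q ∝ z, a^-3, s^-2, fractional errors add in quadrature:
  (1·δz/z)² = (1×0.0416)² = 0.00173;  (-3·δa/a)² = (-3×0.0233)² = 0.00489;  (-2·δs/s)² = (-2×0.0499)² = 0.00997
δQ/Q = √(0.0166) = 0.129
Q = 0.0007781, so δQ = 0.129 × 0.0007781 = 0.000100.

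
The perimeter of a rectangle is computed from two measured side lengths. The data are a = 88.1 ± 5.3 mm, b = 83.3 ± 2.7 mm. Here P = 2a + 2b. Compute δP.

Absolute uncertainties add in quadrature for a linear combination:
  (2·δa)² = 112;  (2·δb)² = 29.2
δP = √(142) = 11.9 mm

11.9 mm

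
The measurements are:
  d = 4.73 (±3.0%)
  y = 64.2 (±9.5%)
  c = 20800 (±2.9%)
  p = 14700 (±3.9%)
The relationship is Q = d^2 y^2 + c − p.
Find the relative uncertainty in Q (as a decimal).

Let w = d^2·y^2 = 92200. δw/w = √((2·δd/d)² + (2·δy/y)²) = √(0.00360 + 0.0361) = 0.199, so δw = 18400.
Q = w + c − p: δQ = √(δw² + δc² + δp²) = √(3.38e+08 + 3.64e+05 + 3.29e+05) = 18400
Q = 98300, so δQ/Q = 18400/98300 = 0.187.

0.187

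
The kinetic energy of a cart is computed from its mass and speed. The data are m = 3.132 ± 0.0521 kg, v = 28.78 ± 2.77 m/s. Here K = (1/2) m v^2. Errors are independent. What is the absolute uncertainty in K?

251 J

Relative error in a monomial: (δK/K)² = Σ (nᵢ · δxᵢ/xᵢ)².
  (1·δm/m)² = (1×0.0166)² = 0.000277;  (2·δv/v)² = (2×0.0962)² = 0.0371
δK/K = √(0.0373) = 0.193
K = 1297 J, so δK = 0.193 × 1297 = 251 J.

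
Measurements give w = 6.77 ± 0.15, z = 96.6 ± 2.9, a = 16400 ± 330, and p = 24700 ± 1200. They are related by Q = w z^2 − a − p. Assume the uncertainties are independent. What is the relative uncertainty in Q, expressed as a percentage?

19.2%

Let h = w·z^2 = 63200. δh/h = √((1·δw/w)² + (2·δz/z)²) = √(0.000491 + 0.00360) = 0.0640, so δh = 4040.
Q = h − a − p: δQ = √(δh² + δa² + δp²) = √(1.63e+07 + 1.09e+05 + 1.44e+06) = 4230
Q = 22100, so δQ/Q = 4230/22100 = 0.192.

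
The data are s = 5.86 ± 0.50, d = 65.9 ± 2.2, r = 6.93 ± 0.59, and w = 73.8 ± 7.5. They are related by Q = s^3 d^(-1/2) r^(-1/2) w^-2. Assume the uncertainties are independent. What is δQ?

Q is a product of powers, so relative uncertainties combine in quadrature:
  (3·δs/s)² = (3×0.0853)² = 0.0655;  (−½·δd/d)² = (-0.5×0.0334)² = 0.000279;  (−½·δr/r)² = (-0.5×0.0851)² = 0.00181;  (-2·δw/w)² = (-2×0.102)² = 0.0413
δQ/Q = √(0.109) = 0.330
Q = 0.00173, so δQ = 0.330 × 0.00173 = 0.000571.

0.000571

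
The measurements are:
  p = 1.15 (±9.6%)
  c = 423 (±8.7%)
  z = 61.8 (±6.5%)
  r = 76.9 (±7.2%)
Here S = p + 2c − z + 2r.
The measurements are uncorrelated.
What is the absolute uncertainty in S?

74.5

For a sum/difference, combine absolute errors in quadrature:
  (δp)² = 0.0122;  (2·δc)² = 5420;  (δz)² = 16.1;  (2·δr)² = 123
δS = √(5560) = 74.5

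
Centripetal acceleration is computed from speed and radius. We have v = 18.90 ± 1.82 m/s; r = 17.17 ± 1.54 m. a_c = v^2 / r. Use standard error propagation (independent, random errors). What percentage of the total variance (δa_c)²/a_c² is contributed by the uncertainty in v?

(δa_c/a_c)² = (2·δv/v)² + (-1·δr/r)²
  v term: (2×0.0963)² = 0.0371
  r term: (-1×0.0897)² = 0.00804
Total = 0.0451. Share from v = 0.0371/0.0451 = 0.822.

82.2%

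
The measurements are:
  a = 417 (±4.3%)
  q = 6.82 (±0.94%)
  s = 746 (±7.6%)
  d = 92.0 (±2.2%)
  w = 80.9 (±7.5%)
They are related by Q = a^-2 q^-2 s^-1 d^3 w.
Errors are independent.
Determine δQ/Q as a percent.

Relative error in a monomial: (δQ/Q)² = Σ (nᵢ · δxᵢ/xᵢ)².
  (-2·δa/a)² = (-2×0.0430)² = 0.00740;  (-2·δq/q)² = (-2×0.00940)² = 0.000353;  (-1·δs/s)² = (-1×0.0760)² = 0.00578;  (3·δd/d)² = (3×0.0220)² = 0.00436;  (1·δw/w)² = (1×0.0750)² = 0.00562
δQ/Q = √(0.0235) = 0.153

15.3%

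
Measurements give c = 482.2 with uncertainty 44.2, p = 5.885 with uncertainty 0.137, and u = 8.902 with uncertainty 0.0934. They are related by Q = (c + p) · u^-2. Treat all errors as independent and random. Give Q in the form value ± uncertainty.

Let w = c + p = 488.1. δw = √(δc² + δp²) = √(1950 + 0.0188) = 44.2, so δw/w = 0.0906.
Q is then a monomial in w, u:
δQ/Q = √((δw/w)² + (-2·δu/u)²) = √(0.00820 + 0.000440) = 0.0930
Q = 6.159, so δQ = 0.0930 × 6.159 = 0.573.

6.159 ± 0.573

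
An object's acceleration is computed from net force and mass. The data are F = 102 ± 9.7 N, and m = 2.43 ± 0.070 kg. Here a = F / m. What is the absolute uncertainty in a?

4.17 m/s^2

Each factor contributes (exponent × relative error)² to (δa/a)²:
  (1·δF/F)² = (1×0.0951)² = 0.00904;  (-1·δm/m)² = (-1×0.0288)² = 0.000830
δa/a = √(0.00987) = 0.0994
a = 42.0 m/s^2, so δa = 0.0994 × 42.0 = 4.17 m/s^2.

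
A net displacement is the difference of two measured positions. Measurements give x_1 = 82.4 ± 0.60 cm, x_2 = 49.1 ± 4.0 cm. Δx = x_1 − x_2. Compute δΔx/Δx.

0.121

Sums and differences: (δΔx)² = Σ (cᵢ δxᵢ)².
  (δx_1)² = 0.360;  (δx_2)² = 16.0
δΔx = √(16.4) = 4.04 cm
Δx = 33.3 cm, so δΔx/Δx = 4.04/33.3 = 0.121.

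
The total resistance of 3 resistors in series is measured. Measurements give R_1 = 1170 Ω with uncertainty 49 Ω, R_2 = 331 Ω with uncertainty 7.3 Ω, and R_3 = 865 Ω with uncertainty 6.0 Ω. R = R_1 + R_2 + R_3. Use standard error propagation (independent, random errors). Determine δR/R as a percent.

Each term contributes (cᵢ δxᵢ)² to (δR)²:
  (δR_1)² = 2400;  (δR_2)² = 53.3;  (δR_3)² = 36.0
δR = √(2490) = 49.9 Ω
R = 2370 Ω, so δR/R = 49.9/2370 = 0.0211.

2.11%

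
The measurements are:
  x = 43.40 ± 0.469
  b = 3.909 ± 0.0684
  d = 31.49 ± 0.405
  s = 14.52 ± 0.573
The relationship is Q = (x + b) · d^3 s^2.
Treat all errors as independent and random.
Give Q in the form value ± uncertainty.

(3.115 ± 0.275) × 10^8

Let u = x + b = 47.31. δu = √(δx² + δb²) = √(0.220 + 0.00468) = 0.474, so δu/u = 0.0100.
Q is then a monomial in u, d, s:
δQ/Q = √((δu/u)² + (3·δd/d)² + (2·δs/s)²) = √(0.000100 + 0.00149 + 0.00623) = 0.0884
Q = 3.115e+08, so δQ = 0.0884 × 3.115e+08 = 2.75e+07.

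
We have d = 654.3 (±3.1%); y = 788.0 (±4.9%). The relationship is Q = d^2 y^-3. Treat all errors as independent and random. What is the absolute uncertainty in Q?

For a monomial Q ∝ d^2, y^-3, fractional errors add in quadrature:
  (2·δd/d)² = (2×0.0310)² = 0.00384;  (-3·δy/y)² = (-3×0.0490)² = 0.0216
δQ/Q = √(0.0255) = 0.160
Q = 0.0008749, so δQ = 0.160 × 0.0008749 = 0.000140.

0.000140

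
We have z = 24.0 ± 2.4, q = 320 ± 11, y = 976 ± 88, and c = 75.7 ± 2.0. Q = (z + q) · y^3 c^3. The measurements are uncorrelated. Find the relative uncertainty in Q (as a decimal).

0.284

Let u = z + q = 344. δu = √(δz² + δq²) = √(5.76 + 121) = 11.3, so δu/u = 0.0327.
Q is then a monomial in u, y, c:
δQ/Q = √((δu/u)² + (3·δy/y)² + (3·δc/c)²) = √(0.00107 + 0.0732 + 0.00628) = 0.284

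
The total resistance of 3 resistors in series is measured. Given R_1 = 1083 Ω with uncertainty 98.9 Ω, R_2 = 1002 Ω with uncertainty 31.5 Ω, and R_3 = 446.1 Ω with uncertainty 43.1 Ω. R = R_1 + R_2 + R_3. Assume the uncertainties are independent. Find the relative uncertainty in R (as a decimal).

0.0444

For a sum/difference, combine absolute errors in quadrature:
  (δR_1)² = 9780;  (δR_2)² = 992;  (δR_3)² = 1860
δR = √(12600) = 112 Ω
R = 2531 Ω, so δR/R = 112/2531 = 0.0444.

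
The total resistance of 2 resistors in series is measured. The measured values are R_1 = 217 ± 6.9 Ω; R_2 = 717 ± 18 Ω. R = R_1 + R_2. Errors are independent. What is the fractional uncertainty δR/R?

0.0206

Absolute uncertainties add in quadrature for a linear combination:
  (δR_1)² = 47.6;  (δR_2)² = 324
δR = √(372) = 19.3 Ω
R = 934 Ω, so δR/R = 19.3/934 = 0.0206.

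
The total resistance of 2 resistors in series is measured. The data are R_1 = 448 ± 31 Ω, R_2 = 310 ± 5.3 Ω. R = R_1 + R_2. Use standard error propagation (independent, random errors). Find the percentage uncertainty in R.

For a sum/difference, combine absolute errors in quadrature:
  (δR_1)² = 961;  (δR_2)² = 28.1
δR = √(989) = 31.4 Ω
R = 758 Ω, so δR/R = 31.4/758 = 0.0415.

4.15%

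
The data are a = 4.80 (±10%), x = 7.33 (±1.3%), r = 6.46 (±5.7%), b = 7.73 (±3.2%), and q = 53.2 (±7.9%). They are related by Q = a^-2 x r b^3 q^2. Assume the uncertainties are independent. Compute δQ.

7.48e+05

For a monomial Q ∝ a^-2, x, r, b^3, q^2, fractional errors add in quadrature:
  (-2·δa/a)² = (-2×0.100)² = 0.0400;  (1·δx/x)² = (1×0.0130)² = 0.000169;  (1·δr/r)² = (1×0.0570)² = 0.00325;  (3·δb/b)² = (3×0.0320)² = 0.00922;  (2·δq/q)² = (2×0.0790)² = 0.0250
δQ/Q = √(0.0776) = 0.279
Q = 2.69e+06, so δQ = 0.279 × 2.69e+06 = 7.48e+05.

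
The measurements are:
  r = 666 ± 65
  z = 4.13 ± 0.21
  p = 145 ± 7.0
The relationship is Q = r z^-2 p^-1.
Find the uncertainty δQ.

0.0401

For a monomial Q ∝ r, z^-2, p^-1, fractional errors add in quadrature:
  (1·δr/r)² = (1×0.0976)² = 0.00953;  (-2·δz/z)² = (-2×0.0508)² = 0.0103;  (-1·δp/p)² = (-1×0.0483)² = 0.00233
δQ/Q = √(0.0222) = 0.149
Q = 0.269, so δQ = 0.149 × 0.269 = 0.0401.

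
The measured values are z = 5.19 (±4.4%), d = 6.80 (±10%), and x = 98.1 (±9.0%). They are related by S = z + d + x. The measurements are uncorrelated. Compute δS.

8.86

Each term contributes (cᵢ δxᵢ)² to (δS)²:
  (δz)² = 0.0521;  (δd)² = 0.462;  (δx)² = 78.0
δS = √(78.5) = 8.86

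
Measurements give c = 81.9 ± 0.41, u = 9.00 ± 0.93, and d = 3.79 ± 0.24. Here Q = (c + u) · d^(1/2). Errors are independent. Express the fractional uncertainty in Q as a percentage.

3.36%

Let w = c + u = 90.9. δw = √(δc² + δu²) = √(0.168 + 0.865) = 1.02, so δw/w = 0.0112.
Q is then a monomial in w, d:
δQ/Q = √((δw/w)² + (½·δd/d)²) = √(0.000125 + 0.00100) = 0.0336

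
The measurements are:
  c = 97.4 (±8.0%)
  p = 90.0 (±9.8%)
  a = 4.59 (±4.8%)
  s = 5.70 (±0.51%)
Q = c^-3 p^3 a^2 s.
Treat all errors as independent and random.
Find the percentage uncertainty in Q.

39.2%

Each factor contributes (exponent × relative error)² to (δQ/Q)²:
  (-3·δc/c)² = (-3×0.0800)² = 0.0576;  (3·δp/p)² = (3×0.0980)² = 0.0864;  (2·δa/a)² = (2×0.0480)² = 0.00922;  (1·δs/s)² = (1×0.00510)² = 2.6e-05
δQ/Q = √(0.153) = 0.392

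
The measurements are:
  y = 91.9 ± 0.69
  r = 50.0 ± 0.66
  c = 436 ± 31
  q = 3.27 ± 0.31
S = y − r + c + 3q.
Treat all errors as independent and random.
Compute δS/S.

Absolute uncertainties add in quadrature for a linear combination:
  (δy)² = 0.476;  (δr)² = 0.436;  (δc)² = 961;  (3·δq)² = 0.865
δS = √(963) = 31.0
S = 488, so δS/S = 31.0/488 = 0.0636.

0.0636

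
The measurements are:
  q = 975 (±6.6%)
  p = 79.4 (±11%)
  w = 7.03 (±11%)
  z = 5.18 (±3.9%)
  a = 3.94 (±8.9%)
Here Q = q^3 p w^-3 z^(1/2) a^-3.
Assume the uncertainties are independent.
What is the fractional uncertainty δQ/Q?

Each factor contributes (exponent × relative error)² to (δQ/Q)²:
  (3·δq/q)² = (3×0.0660)² = 0.0392;  (1·δp/p)² = (1×0.110)² = 0.0121;  (-3·δw/w)² = (-3×0.110)² = 0.109;  (½·δz/z)² = (0.5×0.0390)² = 0.000380;  (-3·δa/a)² = (-3×0.0890)² = 0.0713
δQ/Q = √(0.232) = 0.482

0.482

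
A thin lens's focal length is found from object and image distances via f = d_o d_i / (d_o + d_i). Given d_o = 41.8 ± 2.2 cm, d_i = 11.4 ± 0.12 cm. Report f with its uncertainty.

8.96 ± 0.125 cm

∂f/∂d_o = (d_i/(d_o+d_i))² = 0.0459;  ∂f/∂d_i = (d_o/(d_o+d_i))² = 0.617
δf = √((∂f/∂d_o · δd_o)² + (∂f/∂d_i · δd_i)²) = √(0.0102 + 0.00549) = 0.125 cm
f = 8.96 cm.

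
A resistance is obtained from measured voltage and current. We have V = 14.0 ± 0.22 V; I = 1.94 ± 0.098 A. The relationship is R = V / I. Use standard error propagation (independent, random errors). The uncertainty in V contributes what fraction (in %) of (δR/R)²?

(δR/R)² = (1·δV/V)² + (-1·δI/I)²
  V term: (1×0.0157)² = 0.000247
  I term: (-1×0.0505)² = 0.00255
Total = 0.00280. Share from V = 0.000247/0.00280 = 0.0882.

8.82%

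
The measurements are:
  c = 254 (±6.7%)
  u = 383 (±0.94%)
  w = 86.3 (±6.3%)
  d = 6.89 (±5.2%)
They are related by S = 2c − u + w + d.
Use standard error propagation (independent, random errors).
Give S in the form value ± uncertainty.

Each term contributes (cᵢ δxᵢ)² to (δS)²:
  (2·δc)² = 1160;  (δu)² = 13.0;  (δw)² = 29.6;  (δd)² = 0.128
δS = √(1200) = 34.7
S = 218.

218 ± 34.7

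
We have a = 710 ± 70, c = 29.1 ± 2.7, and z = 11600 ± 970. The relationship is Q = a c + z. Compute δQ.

Let p = a·c = 20700. δp/p = √((1·δa/a)² + (1·δc/c)²) = √(0.00972 + 0.00861) = 0.135, so δp = 2800.
Q = p + z: δQ = √(δp² + δz²) = √(7.82e+06 + 9.41e+05) = 2960

2960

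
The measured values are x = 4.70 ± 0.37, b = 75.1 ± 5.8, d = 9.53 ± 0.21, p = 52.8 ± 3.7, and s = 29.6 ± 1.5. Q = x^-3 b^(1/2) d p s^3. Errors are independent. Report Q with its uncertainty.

Products/powers → add relative errors in quadrature, weighted by exponent:
  (-3·δx/x)² = (-3×0.0787)² = 0.0558;  (½·δb/b)² = (0.5×0.0772)² = 0.00149;  (1·δd/d)² = (1×0.0220)² = 0.000486;  (1·δp/p)² = (1×0.0701)² = 0.00491;  (3·δs/s)² = (3×0.0507)² = 0.0231
δQ/Q = √(0.0858) = 0.293
Q = 1.09e+06, so δQ = 0.293 × 1.09e+06 = 3.19e+05.

(1.09 ± 0.319) × 10^6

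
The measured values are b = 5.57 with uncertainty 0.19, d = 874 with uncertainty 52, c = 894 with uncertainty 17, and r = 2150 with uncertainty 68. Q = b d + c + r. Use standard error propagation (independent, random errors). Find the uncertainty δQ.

341

Let p = b·d = 4870. δp/p = √((1·δb/b)² + (1·δd/d)²) = √(0.00116 + 0.00354) = 0.0686, so δp = 334.
Q = p + c + r: δQ = √(δp² + δc² + δr²) = √(1.11e+05 + 289 + 4620) = 341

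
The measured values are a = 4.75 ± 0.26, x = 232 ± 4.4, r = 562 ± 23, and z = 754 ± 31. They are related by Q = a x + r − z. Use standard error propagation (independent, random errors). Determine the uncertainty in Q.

74.6

Let p = a·x = 1100. δp/p = √((1·δa/a)² + (1·δx/x)²) = √(0.00300 + 0.000360) = 0.0579, so δp = 63.8.
Q = p + r − z: δQ = √(δp² + δr² + δz²) = √(4080 + 529 + 961) = 74.6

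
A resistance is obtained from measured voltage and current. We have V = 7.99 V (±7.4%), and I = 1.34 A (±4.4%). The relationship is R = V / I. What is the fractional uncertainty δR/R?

0.0861

Products/powers → add relative errors in quadrature, weighted by exponent:
  (1·δV/V)² = (1×0.0740)² = 0.00548;  (-1·δI/I)² = (-1×0.0440)² = 0.00194
δR/R = √(0.00741) = 0.0861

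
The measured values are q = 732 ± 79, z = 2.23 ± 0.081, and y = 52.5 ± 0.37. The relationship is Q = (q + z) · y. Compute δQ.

4160

Let u = q + z = 734. δu = √(δq² + δz²) = √(6240 + 0.00656) = 79.0, so δu/u = 0.108.
Q is then a monomial in u, y:
δQ/Q = √((δu/u)² + (1·δy/y)²) = √(0.0116 + 4.97e-05) = 0.108
Q = 38500, so δQ = 0.108 × 38500 = 4160.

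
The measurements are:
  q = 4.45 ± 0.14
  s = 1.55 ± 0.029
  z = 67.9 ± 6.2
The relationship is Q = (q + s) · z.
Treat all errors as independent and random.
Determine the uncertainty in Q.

38.4

Let u = q + s = 6.00. δu = √(δq² + δs²) = √(0.0196 + 0.000841) = 0.143, so δu/u = 0.0238.
Q is then a monomial in u, z:
δQ/Q = √((δu/u)² + (1·δz/z)²) = √(0.000568 + 0.00834) = 0.0944
Q = 407, so δQ = 0.0944 × 407 = 38.4.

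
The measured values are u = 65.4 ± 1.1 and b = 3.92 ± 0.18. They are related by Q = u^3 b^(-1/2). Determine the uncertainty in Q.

7830

Since Q is a product/quotient, work with relative uncertainties:
  (3·δu/u)² = (3×0.0168)² = 0.00255;  (−½·δb/b)² = (-0.5×0.0459)² = 0.000527
δQ/Q = √(0.00307) = 0.0554
Q = 1.41e+05, so δQ = 0.0554 × 1.41e+05 = 7830.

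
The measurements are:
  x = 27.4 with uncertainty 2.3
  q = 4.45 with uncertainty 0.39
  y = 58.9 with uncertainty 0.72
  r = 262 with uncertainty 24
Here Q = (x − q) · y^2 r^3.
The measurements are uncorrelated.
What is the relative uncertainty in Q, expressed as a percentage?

29.4%

Let u = x − q = 22.9. δu = √(δx² + δq²) = √(5.29 + 0.152) = 2.33, so δu/u = 0.102.
Q is then a monomial in u, y, r:
δQ/Q = √((δu/u)² + (2·δy/y)² + (3·δr/r)²) = √(0.0103 + 0.000598 + 0.0755) = 0.294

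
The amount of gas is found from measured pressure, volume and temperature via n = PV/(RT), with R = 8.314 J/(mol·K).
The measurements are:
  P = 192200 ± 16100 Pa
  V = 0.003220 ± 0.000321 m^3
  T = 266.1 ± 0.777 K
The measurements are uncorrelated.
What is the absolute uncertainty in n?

n is a product of powers, so relative uncertainties combine in quadrature:
  (1·δP/P)² = (1×0.0838)² = 0.00702;  (1·δV/V)² = (1×0.0997)² = 0.00994;  (-1·δT/T)² = (-1×0.00292)² = 8.53e-06
δn/n = √(0.0170) = 0.130
n = 0.2797 mol, so δn = 0.130 × 0.2797 = 0.0364 mol.

0.0364 mol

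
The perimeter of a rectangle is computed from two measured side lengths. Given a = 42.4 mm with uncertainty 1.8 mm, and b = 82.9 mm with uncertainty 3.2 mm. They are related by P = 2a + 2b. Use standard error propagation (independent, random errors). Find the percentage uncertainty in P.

2.93%

For a sum/difference, combine absolute errors in quadrature:
  (2·δa)² = 13.0;  (2·δb)² = 41.0
δP = √(53.9) = 7.34 mm
P = 251 mm, so δP/P = 7.34/251 = 0.0293.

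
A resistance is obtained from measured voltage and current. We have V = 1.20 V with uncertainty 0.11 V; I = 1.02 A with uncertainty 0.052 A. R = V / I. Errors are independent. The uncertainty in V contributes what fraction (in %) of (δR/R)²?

(δR/R)² = (1·δV/V)² + (-1·δI/I)²
  V term: (1×0.0917)² = 0.00840
  I term: (-1×0.0510)² = 0.00260
Total = 0.0110. Share from V = 0.00840/0.0110 = 0.764.

76.4%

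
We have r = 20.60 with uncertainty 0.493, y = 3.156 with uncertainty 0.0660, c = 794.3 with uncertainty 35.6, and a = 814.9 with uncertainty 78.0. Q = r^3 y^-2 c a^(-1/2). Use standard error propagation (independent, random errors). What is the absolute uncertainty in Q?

Products/powers → add relative errors in quadrature, weighted by exponent:
  (3·δr/r)² = (3×0.0239)² = 0.00515;  (-2·δy/y)² = (-2×0.0209)² = 0.00175;  (1·δc/c)² = (1×0.0448)² = 0.00201;  (−½·δa/a)² = (-0.5×0.0957)² = 0.00229
δQ/Q = √(0.0112) = 0.106
Q = 24420, so δQ = 0.106 × 24420 = 2580.

2580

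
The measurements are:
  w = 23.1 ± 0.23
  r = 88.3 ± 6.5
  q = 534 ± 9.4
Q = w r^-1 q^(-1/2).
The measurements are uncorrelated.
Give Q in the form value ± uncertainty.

0.0113 ± 0.000847

Relative error in a monomial: (δQ/Q)² = Σ (nᵢ · δxᵢ/xᵢ)².
  (1·δw/w)² = (1×0.00996)² = 9.91e-05;  (-1·δr/r)² = (-1×0.0736)² = 0.00542;  (−½·δq/q)² = (-0.5×0.0176)² = 7.75e-05
δQ/Q = √(0.00560) = 0.0748
Q = 0.0113, so δQ = 0.0748 × 0.0113 = 0.000847.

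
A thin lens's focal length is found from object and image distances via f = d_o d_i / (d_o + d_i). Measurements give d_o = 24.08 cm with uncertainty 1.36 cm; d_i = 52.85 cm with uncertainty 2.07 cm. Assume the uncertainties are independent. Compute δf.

0.673 cm

∂f/∂d_o = (d_i/(d_o+d_i))² = 0.472;  ∂f/∂d_i = (d_o/(d_o+d_i))² = 0.0980
δf = √((∂f/∂d_o · δd_o)² + (∂f/∂d_i · δd_i)²) = √(0.412 + 0.0411) = 0.673 cm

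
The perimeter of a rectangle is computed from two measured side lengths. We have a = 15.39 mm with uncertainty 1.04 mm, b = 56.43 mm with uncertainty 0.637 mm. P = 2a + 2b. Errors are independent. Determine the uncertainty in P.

2.44 mm

P is a linear combination, so absolute uncertainties add in quadrature:
  (2·δa)² = 4.33;  (2·δb)² = 1.62
δP = √(5.95) = 2.44 mm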